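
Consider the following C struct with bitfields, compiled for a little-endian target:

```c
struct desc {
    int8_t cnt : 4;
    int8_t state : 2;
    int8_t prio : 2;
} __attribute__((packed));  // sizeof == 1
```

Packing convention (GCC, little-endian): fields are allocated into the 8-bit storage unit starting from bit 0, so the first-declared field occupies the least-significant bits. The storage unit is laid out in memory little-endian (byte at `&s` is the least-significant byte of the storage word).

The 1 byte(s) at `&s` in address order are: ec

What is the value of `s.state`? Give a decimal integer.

[0]=0xec (little-endian) → word 0xec
cnt [0+:4] = (word>>0) & 0xf = 12
state [4+:2] = (word>>4) & 0x3 = 2  ←
prio [6+:2] = (word>>6) & 0x3 = 3
state signed 2b, MSB=1: 2 - 4 = -2

-2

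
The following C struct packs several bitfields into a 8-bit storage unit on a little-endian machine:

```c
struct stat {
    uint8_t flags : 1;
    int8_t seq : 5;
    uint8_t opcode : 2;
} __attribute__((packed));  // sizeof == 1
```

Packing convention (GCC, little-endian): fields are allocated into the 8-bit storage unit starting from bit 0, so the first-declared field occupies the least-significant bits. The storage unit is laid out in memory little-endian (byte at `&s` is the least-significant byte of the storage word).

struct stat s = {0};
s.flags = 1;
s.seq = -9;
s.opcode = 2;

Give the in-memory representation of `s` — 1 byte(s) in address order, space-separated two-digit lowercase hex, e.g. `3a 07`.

af

flags (1b) val=1 bits=0x1 at bit 0: 0x01
seq (5b) val=-9 bits=0x17 at bit 1: 0x2f
opcode (2b) val=2 bits=0x2 at bit 6: 0xaf
word = 0xaf → little-endian bytes:
  [0]=0xaf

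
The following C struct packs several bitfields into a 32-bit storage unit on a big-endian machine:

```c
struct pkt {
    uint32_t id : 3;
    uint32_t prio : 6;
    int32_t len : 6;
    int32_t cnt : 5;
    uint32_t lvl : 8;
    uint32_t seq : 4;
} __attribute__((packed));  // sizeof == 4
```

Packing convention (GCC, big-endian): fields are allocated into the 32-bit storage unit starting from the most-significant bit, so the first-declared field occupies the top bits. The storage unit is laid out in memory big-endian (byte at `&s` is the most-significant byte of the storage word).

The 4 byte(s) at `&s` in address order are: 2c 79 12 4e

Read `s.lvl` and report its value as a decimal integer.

[0]=0x2c [1]=0x79 [2]=0x12 [3]=0x4e (big-endian) → word 0x2c79124e
id:3 @ bit 29 → (0x2c79124e>>29)&0x7 = 0x1
prio:6 @ bit 23 → (0x2c79124e>>23)&0x3f = 0x18
len:6 @ bit 17 → (0x2c79124e>>17)&0x3f = 0x3c
cnt:5 @ bit 12 → (0x2c79124e>>12)&0x1f = 0x11
lvl:8 @ bit 4 → (0x2c79124e>>4)&0xff = 0x24  ←
seq:4 @ bit 0 → (0x2c79124e>>0)&0xf = 0xe

36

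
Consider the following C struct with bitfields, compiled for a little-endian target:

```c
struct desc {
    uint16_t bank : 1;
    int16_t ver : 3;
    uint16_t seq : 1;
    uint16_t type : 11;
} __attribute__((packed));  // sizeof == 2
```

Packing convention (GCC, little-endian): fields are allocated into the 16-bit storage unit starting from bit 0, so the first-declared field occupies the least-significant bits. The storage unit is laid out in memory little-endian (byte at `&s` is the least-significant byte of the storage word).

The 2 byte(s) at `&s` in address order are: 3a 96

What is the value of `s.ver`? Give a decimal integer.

-3

[0]=0x3a [1]=0x96 (little-endian) → word 0x963a
bank [0+:1] = (word>>0) & 0x1 = 0
ver [1+:3] = (word>>1) & 0x7 = 5  ←
seq [4+:1] = (word>>4) & 0x1 = 1
type [5+:11] = (word>>5) & 0x7ff = 1201
ver signed 3b, MSB=1: 5 - 8 = -3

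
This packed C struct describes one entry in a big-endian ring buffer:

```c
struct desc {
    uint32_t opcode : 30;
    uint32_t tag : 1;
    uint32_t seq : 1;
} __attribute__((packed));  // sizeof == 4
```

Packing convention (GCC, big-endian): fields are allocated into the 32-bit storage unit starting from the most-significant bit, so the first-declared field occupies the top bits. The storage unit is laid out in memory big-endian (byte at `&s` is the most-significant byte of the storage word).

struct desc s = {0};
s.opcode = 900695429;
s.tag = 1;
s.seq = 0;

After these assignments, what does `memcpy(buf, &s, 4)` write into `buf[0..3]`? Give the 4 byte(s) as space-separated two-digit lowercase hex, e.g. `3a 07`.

opcode (30b) val=900695429 bits=0x35af8585 at bit 2: 0xd6be1614
tag (1b) val=1 bits=0x1 at bit 1: 0xd6be1616
seq (1b) val=0 bits=0x0 at bit 0: 0xd6be1616
word = 0xd6be1616 → big-endian bytes:
  [0]=0xd6  [1]=0xbe  [2]=0x16  [3]=0x16

d6 be 16 16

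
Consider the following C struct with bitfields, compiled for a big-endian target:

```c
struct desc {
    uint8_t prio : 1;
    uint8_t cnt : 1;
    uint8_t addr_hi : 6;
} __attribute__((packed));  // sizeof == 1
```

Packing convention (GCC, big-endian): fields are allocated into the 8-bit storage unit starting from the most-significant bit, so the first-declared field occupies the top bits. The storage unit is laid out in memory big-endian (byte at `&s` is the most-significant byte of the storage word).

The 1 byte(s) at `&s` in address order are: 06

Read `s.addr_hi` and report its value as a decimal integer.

6

[0]=0x06 (big-endian) → word 0x06
prio [7+:1] = (word>>7) & 0x1 = 0
cnt [6+:1] = (word>>6) & 0x1 = 0
addr_hi [0+:6] = (word>>0) & 0x3f = 6  ←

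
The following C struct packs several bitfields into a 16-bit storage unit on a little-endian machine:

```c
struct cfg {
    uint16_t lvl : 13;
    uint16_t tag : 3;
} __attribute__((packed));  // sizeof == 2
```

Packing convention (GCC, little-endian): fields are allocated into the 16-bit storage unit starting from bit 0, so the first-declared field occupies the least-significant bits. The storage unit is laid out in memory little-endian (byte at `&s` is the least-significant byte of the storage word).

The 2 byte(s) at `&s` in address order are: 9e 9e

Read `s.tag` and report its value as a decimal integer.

4

[0]=0x9e [1]=0x9e (little-endian) → word 0x9e9e
lvl:13 @ bit 0 → (0x9e9e>>0)&0x1fff = 0x1e9e
tag:3 @ bit 13 → (0x9e9e>>13)&0x7 = 0x4  ←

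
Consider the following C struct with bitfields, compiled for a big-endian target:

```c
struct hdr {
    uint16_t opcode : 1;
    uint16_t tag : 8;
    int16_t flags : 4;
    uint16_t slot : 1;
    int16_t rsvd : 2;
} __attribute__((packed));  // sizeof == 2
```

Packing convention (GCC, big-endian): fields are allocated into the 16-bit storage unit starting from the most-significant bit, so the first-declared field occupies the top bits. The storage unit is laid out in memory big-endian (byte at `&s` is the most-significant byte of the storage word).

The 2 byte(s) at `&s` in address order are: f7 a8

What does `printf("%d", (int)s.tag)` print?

239

[0]=0xf7 [1]=0xa8 (big-endian) → word 0xf7a8
opcode:1 @ bit 15 → (0xf7a8>>15)&0x1 = 0x1
tag:8 @ bit 7 → (0xf7a8>>7)&0xff = 0xef  ←
flags:4 @ bit 3 → (0xf7a8>>3)&0xf = 0x5
slot:1 @ bit 2 → (0xf7a8>>2)&0x1 = 0x0
rsvd:2 @ bit 0 → (0xf7a8>>0)&0x3 = 0x0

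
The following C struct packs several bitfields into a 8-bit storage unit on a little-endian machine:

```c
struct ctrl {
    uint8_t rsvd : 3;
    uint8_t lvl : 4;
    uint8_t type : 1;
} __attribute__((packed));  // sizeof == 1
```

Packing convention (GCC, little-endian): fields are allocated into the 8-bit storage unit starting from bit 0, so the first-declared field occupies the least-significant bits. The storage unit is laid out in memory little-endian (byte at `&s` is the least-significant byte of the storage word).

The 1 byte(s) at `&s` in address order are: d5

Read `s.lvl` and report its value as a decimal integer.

10

[0]=0xd5 (little-endian) → word 0xd5
rsvd:3 @ bit 0 → (0xd5>>0)&0x7 = 0x5
lvl:4 @ bit 3 → (0xd5>>3)&0xf = 0xa  ←
type:1 @ bit 7 → (0xd5>>7)&0x1 = 0x1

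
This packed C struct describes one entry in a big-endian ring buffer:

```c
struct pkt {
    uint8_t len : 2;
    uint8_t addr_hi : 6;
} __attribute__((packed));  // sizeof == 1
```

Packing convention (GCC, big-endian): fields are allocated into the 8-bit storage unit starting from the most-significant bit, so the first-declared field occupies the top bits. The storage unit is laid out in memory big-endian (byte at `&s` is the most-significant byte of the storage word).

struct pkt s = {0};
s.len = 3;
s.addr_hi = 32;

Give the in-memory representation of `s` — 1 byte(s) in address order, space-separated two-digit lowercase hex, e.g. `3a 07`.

[6+:2] len=3 & 0x3 = 0x3; word=0xc0
[0+:6] addr_hi=32 & 0x3f = 0x20; word=0xe0
word = 0xe0 → big-endian bytes:
  [0]=0xe0

e0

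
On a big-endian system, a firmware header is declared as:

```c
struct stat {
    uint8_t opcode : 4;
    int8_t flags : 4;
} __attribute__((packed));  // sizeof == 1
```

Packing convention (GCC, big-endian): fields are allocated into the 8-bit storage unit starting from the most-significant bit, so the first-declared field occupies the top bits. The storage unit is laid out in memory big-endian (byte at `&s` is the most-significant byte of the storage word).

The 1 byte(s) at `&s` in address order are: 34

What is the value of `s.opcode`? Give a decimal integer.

[0]=0x34 (big-endian) → word 0x34
opcode:4 @ bit 4 → (0x34>>4)&0xf = 0x3  ←
flags:4 @ bit 0 → (0x34>>0)&0xf = 0x4

3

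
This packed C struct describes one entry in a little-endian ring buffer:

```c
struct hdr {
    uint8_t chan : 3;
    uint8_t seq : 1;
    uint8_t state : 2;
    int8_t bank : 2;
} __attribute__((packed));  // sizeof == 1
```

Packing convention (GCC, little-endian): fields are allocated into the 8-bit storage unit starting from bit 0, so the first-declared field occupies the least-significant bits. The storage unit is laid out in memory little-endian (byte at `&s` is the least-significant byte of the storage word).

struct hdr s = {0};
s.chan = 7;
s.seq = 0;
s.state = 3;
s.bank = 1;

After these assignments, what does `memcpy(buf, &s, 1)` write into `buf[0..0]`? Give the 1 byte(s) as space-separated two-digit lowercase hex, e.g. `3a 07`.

77

[0+:3] chan=7 & 0x7 = 0x7; word=0x07
[3+:1] seq=0 & 0x1 = 0x0; word=0x07
[4+:2] state=3 & 0x3 = 0x3; word=0x37
[6+:2] bank=1 & 0x3 = 0x1; word=0x77
word = 0x77 → little-endian bytes:
  [0]=0x77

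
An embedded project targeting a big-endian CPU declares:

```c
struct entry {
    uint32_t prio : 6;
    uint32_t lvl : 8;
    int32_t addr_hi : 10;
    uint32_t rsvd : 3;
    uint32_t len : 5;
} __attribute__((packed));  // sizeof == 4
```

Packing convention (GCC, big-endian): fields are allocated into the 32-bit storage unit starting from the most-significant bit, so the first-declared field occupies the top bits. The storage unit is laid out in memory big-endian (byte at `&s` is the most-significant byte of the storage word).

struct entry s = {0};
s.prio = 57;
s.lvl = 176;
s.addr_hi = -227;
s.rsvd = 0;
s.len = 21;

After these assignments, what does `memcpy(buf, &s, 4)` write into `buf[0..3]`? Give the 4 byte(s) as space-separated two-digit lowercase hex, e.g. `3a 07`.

[26+:6] prio=57 & 0x3f = 0x39; word=0xe4000000
[18+:8] lvl=176 & 0xff = 0xb0; word=0xe6c00000
[8+:10] addr_hi=-227 & 0x3ff = 0x31d; word=0xe6c31d00
[5+:3] rsvd=0 & 0x7 = 0x0; word=0xe6c31d00
[0+:5] len=21 & 0x1f = 0x15; word=0xe6c31d15
word = 0xe6c31d15 → big-endian bytes:
  [0]=0xe6  [1]=0xc3  [2]=0x1d  [3]=0x15

e6 c3 1d 15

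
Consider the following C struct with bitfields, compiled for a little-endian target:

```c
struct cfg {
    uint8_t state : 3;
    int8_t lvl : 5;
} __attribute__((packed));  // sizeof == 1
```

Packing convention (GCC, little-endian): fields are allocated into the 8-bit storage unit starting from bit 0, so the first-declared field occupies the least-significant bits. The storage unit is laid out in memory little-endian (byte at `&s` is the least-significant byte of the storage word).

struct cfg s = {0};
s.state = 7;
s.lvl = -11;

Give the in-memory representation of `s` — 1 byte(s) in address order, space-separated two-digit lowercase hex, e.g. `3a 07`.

af

state:3 = 7 → 0x7 << 0 → word 0x07
lvl:5 = -11 → 0x15 << 3 → word 0xaf
word = 0xaf → little-endian bytes:
  [0]=0xaf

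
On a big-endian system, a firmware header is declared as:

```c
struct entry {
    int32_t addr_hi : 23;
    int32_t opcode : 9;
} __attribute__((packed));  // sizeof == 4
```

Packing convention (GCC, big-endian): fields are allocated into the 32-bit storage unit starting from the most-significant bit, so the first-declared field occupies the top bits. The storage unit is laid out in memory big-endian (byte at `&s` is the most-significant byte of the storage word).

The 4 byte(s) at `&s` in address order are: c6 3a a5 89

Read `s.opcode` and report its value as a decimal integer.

-119

[0]=0xc6 [1]=0x3a [2]=0xa5 [3]=0x89 (big-endian) → word 0xc63aa589
addr_hi [9+:23] = (word>>9) & 0x7fffff = 6495570
opcode [0+:9] = (word>>0) & 0x1ff = 393  ←
opcode signed 9b, MSB=1: 393 - 512 = -119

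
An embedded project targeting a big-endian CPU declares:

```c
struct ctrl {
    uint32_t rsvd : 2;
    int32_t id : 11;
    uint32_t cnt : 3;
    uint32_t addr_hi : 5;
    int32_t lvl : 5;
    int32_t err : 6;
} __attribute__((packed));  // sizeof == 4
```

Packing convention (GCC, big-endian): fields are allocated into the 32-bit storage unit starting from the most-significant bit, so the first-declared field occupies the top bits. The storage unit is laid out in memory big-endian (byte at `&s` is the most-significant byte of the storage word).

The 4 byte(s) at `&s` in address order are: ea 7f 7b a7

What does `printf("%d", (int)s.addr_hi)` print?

[0]=0xea [1]=0x7f [2]=0x7b [3]=0xa7 (big-endian) → word 0xea7f7ba7
rsvd:2 @ bit 30 → (0xea7f7ba7>>30)&0x3 = 0x3
id:11 @ bit 19 → (0xea7f7ba7>>19)&0x7ff = 0x54f
cnt:3 @ bit 16 → (0xea7f7ba7>>16)&0x7 = 0x7
addr_hi:5 @ bit 11 → (0xea7f7ba7>>11)&0x1f = 0xf  ←
lvl:5 @ bit 6 → (0xea7f7ba7>>6)&0x1f = 0xe
err:6 @ bit 0 → (0xea7f7ba7>>0)&0x3f = 0x27

15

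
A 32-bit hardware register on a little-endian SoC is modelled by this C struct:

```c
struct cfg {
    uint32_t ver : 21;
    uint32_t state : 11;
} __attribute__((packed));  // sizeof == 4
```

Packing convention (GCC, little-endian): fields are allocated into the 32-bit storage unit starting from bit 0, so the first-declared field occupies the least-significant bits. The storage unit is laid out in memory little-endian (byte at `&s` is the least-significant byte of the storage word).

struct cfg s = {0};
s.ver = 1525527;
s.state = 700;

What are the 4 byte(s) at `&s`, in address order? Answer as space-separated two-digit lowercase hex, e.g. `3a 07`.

17 47 97 57

[0+:21] ver=1525527 & 0x1fffff = 0x174717; word=0x00174717
[21+:11] state=700 & 0x7ff = 0x2bc; word=0x57974717
word = 0x57974717 → little-endian bytes:
  [0]=0x17  [1]=0x47  [2]=0x97  [3]=0x57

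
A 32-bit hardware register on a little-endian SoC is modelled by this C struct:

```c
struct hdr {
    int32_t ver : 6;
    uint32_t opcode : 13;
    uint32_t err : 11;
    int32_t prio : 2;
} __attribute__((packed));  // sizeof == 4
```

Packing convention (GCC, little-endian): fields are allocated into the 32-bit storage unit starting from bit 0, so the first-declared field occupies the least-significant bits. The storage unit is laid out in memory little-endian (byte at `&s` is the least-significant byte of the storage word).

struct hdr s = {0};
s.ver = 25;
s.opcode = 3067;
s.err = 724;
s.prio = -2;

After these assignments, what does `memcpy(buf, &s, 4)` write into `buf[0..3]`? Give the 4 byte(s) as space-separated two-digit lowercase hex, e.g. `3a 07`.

ver (6b) val=25 bits=0x19 at bit 0: 0x00000019
opcode (13b) val=3067 bits=0xbfb at bit 6: 0x0002fed9
err (11b) val=724 bits=0x2d4 at bit 19: 0x16a2fed9
prio (2b) val=-2 bits=0x2 at bit 30: 0x96a2fed9
word = 0x96a2fed9 → little-endian bytes:
  [0]=0xd9  [1]=0xfe  [2]=0xa2  [3]=0x96

d9 fe a2 96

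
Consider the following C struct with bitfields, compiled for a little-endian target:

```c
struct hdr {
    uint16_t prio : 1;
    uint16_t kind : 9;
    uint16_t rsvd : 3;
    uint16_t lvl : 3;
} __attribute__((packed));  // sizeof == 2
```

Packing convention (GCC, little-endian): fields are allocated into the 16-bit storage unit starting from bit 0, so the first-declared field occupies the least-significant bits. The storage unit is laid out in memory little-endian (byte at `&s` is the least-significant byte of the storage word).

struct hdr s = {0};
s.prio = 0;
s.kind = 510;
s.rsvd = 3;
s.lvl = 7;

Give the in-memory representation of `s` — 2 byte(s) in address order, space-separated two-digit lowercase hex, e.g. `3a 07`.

fc ef

prio:1 = 0 → 0x0 << 0 → word 0x0000
kind:9 = 510 → 0x1fe << 1 → word 0x03fc
rsvd:3 = 3 → 0x3 << 10 → word 0x0ffc
lvl:3 = 7 → 0x7 << 13 → word 0xeffc
word = 0xeffc → little-endian bytes:
  [0]=0xfc  [1]=0xef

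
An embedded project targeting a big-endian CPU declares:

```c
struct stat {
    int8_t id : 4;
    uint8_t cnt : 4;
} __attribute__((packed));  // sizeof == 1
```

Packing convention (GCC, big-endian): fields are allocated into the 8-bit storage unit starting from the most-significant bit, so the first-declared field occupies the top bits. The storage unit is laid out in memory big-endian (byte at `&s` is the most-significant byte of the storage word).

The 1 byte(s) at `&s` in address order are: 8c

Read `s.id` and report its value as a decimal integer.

[0]=0x8c (big-endian) → word 0x8c
id:4 @ bit 4 → (0x8c>>4)&0xf = 0x8  ←
cnt:4 @ bit 0 → (0x8c>>0)&0xf = 0xc
id signed 4b, MSB=1: 8 - 16 = -8

-8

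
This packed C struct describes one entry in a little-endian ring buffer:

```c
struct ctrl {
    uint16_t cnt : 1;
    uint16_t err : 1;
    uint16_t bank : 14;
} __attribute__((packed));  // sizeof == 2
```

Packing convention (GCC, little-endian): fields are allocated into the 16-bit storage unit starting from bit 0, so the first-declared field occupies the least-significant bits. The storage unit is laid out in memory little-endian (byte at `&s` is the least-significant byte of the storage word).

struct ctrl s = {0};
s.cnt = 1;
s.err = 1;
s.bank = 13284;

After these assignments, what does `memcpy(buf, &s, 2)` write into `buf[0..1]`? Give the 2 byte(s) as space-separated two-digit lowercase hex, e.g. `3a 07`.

[0+:1] cnt=1 & 0x1 = 0x1; word=0x0001
[1+:1] err=1 & 0x1 = 0x1; word=0x0003
[2+:14] bank=13284 & 0x3fff = 0x33e4; word=0xcf93
word = 0xcf93 → little-endian bytes:
  [0]=0x93  [1]=0xcf

93 cf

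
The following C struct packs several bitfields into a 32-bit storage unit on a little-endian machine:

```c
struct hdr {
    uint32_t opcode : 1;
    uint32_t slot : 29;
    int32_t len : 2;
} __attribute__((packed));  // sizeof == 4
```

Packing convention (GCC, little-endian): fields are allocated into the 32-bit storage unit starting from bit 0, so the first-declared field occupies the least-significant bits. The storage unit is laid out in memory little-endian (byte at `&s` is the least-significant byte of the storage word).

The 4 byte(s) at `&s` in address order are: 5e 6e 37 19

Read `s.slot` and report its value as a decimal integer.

211531567

[0]=0x5e [1]=0x6e [2]=0x37 [3]=0x19 (little-endian) → word 0x19376e5e
opcode:1 @ bit 0 → (0x19376e5e>>0)&0x1 = 0x0
slot:29 @ bit 1 → (0x19376e5e>>1)&0x1fffffff = 0xc9bb72f  ←
len:2 @ bit 30 → (0x19376e5e>>30)&0x3 = 0x0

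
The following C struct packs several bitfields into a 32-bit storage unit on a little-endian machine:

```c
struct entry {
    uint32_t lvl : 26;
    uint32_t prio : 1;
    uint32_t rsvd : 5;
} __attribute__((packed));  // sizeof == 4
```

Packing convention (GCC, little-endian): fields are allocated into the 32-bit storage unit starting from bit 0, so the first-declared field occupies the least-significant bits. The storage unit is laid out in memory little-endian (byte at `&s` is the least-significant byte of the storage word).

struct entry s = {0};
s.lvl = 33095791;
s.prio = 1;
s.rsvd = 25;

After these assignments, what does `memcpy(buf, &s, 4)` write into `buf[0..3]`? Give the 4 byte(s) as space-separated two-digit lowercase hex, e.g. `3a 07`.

6f 00 f9 cd

lvl (26b) val=33095791 bits=0x1f9006f at bit 0: 0x01f9006f
prio (1b) val=1 bits=0x1 at bit 26: 0x05f9006f
rsvd (5b) val=25 bits=0x19 at bit 27: 0xcdf9006f
word = 0xcdf9006f → little-endian bytes:
  [0]=0x6f  [1]=0x00  [2]=0xf9  [3]=0xcd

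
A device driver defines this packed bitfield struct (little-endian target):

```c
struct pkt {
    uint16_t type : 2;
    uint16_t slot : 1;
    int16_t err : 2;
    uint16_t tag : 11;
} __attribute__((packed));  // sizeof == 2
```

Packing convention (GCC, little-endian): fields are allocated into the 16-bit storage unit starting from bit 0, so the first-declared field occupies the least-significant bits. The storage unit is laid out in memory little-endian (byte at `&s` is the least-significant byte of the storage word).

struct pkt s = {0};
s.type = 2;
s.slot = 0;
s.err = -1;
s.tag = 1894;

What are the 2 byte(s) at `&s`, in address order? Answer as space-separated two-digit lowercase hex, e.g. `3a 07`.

[0+:2] type=2 & 0x3 = 0x2; word=0x0002
[2+:1] slot=0 & 0x1 = 0x0; word=0x0002
[3+:2] err=-1 & 0x3 = 0x3; word=0x001a
[5+:11] tag=1894 & 0x7ff = 0x766; word=0xecda
word = 0xecda → little-endian bytes:
  [0]=0xda  [1]=0xec

da ec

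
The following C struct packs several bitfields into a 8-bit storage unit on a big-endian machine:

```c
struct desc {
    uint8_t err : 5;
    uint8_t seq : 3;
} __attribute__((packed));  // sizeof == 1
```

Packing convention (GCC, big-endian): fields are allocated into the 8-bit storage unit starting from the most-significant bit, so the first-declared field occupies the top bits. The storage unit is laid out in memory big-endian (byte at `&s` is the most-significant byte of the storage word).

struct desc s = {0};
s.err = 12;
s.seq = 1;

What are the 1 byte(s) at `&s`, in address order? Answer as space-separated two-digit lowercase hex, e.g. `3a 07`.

61

err (5b) val=12 bits=0xc at bit 3: 0x60
seq (3b) val=1 bits=0x1 at bit 0: 0x61
word = 0x61 → big-endian bytes:
  [0]=0x61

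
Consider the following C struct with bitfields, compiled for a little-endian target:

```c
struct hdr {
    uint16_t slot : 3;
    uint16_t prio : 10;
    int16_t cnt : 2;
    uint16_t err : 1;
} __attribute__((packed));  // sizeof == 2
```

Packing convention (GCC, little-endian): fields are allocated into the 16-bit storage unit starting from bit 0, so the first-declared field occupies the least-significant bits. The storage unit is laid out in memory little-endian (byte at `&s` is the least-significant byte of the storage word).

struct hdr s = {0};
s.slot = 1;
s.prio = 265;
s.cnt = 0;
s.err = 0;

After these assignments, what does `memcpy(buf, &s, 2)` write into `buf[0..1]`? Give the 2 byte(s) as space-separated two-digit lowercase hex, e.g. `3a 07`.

slot (3b) val=1 bits=0x1 at bit 0: 0x0001
prio (10b) val=265 bits=0x109 at bit 3: 0x0849
cnt (2b) val=0 bits=0x0 at bit 13: 0x0849
err (1b) val=0 bits=0x0 at bit 15: 0x0849
word = 0x0849 → little-endian bytes:
  [0]=0x49  [1]=0x08

49 08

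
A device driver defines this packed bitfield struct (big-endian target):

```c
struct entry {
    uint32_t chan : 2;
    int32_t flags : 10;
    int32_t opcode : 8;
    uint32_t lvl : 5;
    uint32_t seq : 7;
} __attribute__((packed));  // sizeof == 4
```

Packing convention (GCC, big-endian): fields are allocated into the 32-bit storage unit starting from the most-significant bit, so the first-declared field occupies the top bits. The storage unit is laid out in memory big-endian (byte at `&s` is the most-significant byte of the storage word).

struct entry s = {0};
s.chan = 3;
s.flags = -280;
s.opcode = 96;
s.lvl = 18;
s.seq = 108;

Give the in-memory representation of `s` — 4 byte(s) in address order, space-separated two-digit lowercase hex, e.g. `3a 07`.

ee 86 09 6c

chan:2 = 3 → 0x3 << 30 → word 0xc0000000
flags:10 = -280 → 0x2e8 << 20 → word 0xee800000
opcode:8 = 96 → 0x60 << 12 → word 0xee860000
lvl:5 = 18 → 0x12 << 7 → word 0xee860900
seq:7 = 108 → 0x6c << 0 → word 0xee86096c
word = 0xee86096c → big-endian bytes:
  [0]=0xee  [1]=0x86  [2]=0x09  [3]=0x6c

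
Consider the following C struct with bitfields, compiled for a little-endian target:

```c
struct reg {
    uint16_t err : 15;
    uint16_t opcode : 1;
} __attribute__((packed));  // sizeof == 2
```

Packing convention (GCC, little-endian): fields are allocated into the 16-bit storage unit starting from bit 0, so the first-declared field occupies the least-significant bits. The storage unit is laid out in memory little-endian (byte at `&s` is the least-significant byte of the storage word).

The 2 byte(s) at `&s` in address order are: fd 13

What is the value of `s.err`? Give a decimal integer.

5117

[0]=0xfd [1]=0x13 (little-endian) → word 0x13fd
err:15 @ bit 0 → (0x13fd>>0)&0x7fff = 0x13fd  ←
opcode:1 @ bit 15 → (0x13fd>>15)&0x1 = 0x0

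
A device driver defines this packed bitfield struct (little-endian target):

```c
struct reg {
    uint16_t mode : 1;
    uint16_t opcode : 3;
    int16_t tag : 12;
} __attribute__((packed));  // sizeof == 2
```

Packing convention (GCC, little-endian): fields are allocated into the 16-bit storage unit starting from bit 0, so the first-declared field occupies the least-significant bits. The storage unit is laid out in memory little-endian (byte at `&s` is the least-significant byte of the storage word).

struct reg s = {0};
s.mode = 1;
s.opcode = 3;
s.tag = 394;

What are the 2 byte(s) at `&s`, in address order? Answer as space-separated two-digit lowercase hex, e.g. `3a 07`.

mode (1b) val=1 bits=0x1 at bit 0: 0x0001
opcode (3b) val=3 bits=0x3 at bit 1: 0x0007
tag (12b) val=394 bits=0x18a at bit 4: 0x18a7
word = 0x18a7 → little-endian bytes:
  [0]=0xa7  [1]=0x18

a7 18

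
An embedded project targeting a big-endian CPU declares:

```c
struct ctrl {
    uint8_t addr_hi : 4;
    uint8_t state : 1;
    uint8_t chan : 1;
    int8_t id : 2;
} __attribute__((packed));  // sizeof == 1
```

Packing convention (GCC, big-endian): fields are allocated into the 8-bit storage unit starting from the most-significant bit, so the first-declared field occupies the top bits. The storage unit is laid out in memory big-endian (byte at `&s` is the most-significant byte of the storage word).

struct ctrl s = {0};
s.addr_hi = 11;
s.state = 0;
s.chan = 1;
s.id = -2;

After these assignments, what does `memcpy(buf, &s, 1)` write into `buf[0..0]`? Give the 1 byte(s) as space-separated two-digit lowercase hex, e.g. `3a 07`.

b6

[4+:4] addr_hi=11 & 0xf = 0xb; word=0xb0
[3+:1] state=0 & 0x1 = 0x0; word=0xb0
[2+:1] chan=1 & 0x1 = 0x1; word=0xb4
[0+:2] id=-2 & 0x3 = 0x2; word=0xb6
word = 0xb6 → big-endian bytes:
  [0]=0xb6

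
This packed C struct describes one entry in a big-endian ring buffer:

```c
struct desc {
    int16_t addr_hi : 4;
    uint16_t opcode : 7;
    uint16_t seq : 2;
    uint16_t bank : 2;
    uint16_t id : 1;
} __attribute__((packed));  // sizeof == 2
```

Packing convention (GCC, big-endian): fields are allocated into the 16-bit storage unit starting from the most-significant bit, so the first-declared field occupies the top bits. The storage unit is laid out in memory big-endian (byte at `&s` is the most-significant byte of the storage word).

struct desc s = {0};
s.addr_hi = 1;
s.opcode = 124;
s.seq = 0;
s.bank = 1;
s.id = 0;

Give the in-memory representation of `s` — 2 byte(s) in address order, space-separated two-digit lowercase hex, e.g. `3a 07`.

1f 82

addr_hi:4 = 1 → 0x1 << 12 → word 0x1000
opcode:7 = 124 → 0x7c << 5 → word 0x1f80
seq:2 = 0 → 0x0 << 3 → word 0x1f80
bank:2 = 1 → 0x1 << 1 → word 0x1f82
id:1 = 0 → 0x0 << 0 → word 0x1f82
word = 0x1f82 → big-endian bytes:
  [0]=0x1f  [1]=0x82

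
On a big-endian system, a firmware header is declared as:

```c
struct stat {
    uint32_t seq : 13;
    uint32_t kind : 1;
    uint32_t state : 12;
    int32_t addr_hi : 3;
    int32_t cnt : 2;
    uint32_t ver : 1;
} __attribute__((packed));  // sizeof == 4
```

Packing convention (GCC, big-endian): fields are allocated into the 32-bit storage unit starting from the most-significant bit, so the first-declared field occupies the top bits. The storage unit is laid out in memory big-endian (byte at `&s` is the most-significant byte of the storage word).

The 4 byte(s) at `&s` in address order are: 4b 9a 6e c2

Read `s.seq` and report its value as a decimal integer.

[0]=0x4b [1]=0x9a [2]=0x6e [3]=0xc2 (big-endian) → word 0x4b9a6ec2
seq [19+:13] = (word>>19) & 0x1fff = 2419  ←
kind [18+:1] = (word>>18) & 0x1 = 0
state [6+:12] = (word>>6) & 0xfff = 2491
addr_hi [3+:3] = (word>>3) & 0x7 = 0
cnt [1+:2] = (word>>1) & 0x3 = 1
ver [0+:1] = (word>>0) & 0x1 = 0

2419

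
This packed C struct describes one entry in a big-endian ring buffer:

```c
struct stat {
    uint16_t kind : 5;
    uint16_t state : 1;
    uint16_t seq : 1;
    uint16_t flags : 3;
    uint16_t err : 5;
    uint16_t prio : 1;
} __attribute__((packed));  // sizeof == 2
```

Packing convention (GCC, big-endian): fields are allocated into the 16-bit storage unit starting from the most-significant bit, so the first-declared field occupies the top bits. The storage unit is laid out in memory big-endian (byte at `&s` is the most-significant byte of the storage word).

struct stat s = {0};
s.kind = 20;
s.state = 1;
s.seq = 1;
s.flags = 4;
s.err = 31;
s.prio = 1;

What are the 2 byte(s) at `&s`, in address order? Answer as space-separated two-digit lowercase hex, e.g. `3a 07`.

a7 3f

kind:5 = 20 → 0x14 << 11 → word 0xa000
state:1 = 1 → 0x1 << 10 → word 0xa400
seq:1 = 1 → 0x1 << 9 → word 0xa600
flags:3 = 4 → 0x4 << 6 → word 0xa700
err:5 = 31 → 0x1f << 1 → word 0xa73e
prio:1 = 1 → 0x1 << 0 → word 0xa73f
word = 0xa73f → big-endian bytes:
  [0]=0xa7  [1]=0x3f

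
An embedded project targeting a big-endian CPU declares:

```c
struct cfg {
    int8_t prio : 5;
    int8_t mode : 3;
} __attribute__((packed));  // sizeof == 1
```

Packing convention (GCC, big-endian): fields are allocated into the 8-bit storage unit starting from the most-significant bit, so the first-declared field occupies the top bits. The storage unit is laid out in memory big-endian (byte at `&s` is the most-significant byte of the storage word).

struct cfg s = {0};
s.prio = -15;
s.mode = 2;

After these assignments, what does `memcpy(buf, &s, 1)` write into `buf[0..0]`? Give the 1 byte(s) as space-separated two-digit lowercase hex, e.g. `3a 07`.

8a

prio:5 = -15 → 0x11 << 3 → word 0x88
mode:3 = 2 → 0x2 << 0 → word 0x8a
word = 0x8a → big-endian bytes:
  [0]=0x8a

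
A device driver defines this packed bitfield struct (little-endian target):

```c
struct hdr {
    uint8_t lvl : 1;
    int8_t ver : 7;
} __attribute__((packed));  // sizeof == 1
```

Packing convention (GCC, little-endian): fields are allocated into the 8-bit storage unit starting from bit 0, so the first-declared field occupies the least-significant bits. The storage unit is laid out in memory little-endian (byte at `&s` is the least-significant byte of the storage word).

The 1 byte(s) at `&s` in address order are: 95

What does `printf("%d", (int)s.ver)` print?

-54

[0]=0x95 (little-endian) → word 0x95
lvl:1 @ bit 0 → (0x95>>0)&0x1 = 0x1
ver:7 @ bit 1 → (0x95>>1)&0x7f = 0x4a  ←
ver signed 7b, MSB=1: 74 - 128 = -54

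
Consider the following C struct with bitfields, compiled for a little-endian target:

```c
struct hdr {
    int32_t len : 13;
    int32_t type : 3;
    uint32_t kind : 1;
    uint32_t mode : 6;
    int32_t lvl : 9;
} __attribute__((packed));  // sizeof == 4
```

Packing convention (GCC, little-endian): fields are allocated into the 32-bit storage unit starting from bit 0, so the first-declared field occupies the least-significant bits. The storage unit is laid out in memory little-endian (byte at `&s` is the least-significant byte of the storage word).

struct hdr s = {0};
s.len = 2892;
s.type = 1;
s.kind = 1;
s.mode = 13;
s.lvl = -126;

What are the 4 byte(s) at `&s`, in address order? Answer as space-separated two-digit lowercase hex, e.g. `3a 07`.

4c 2b 1b c1

[0+:13] len=2892 & 0x1fff = 0xb4c; word=0x00000b4c
[13+:3] type=1 & 0x7 = 0x1; word=0x00002b4c
[16+:1] kind=1 & 0x1 = 0x1; word=0x00012b4c
[17+:6] mode=13 & 0x3f = 0xd; word=0x001b2b4c
[23+:9] lvl=-126 & 0x1ff = 0x182; word=0xc11b2b4c
word = 0xc11b2b4c → little-endian bytes:
  [0]=0x4c  [1]=0x2b  [2]=0x1b  [3]=0xc1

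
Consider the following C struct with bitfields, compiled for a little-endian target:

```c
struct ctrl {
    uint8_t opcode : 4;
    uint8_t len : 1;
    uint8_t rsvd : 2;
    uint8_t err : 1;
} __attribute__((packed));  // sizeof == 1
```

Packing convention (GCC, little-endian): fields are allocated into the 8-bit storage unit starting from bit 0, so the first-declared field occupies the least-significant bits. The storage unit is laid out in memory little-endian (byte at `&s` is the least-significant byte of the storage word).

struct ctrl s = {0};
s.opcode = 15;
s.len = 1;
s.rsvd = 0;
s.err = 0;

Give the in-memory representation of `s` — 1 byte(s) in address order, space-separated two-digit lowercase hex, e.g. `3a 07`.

opcode:4 = 15 → 0xf << 0 → word 0x0f
len:1 = 1 → 0x1 << 4 → word 0x1f
rsvd:2 = 0 → 0x0 << 5 → word 0x1f
err:1 = 0 → 0x0 << 7 → word 0x1f
word = 0x1f → little-endian bytes:
  [0]=0x1f

1f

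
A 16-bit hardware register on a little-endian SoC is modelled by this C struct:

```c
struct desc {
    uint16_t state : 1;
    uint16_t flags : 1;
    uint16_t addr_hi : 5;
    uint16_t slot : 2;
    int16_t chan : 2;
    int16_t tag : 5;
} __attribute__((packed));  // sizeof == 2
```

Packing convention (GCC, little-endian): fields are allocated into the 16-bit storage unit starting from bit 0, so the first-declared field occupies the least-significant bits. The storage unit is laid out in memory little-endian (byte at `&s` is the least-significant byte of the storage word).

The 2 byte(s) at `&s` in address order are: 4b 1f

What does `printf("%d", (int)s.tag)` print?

3

[0]=0x4b [1]=0x1f (little-endian) → word 0x1f4b
state [0+:1] = (word>>0) & 0x1 = 1
flags [1+:1] = (word>>1) & 0x1 = 1
addr_hi [2+:5] = (word>>2) & 0x1f = 18
slot [7+:2] = (word>>7) & 0x3 = 2
chan [9+:2] = (word>>9) & 0x3 = 3
tag [11+:5] = (word>>11) & 0x1f = 3  ←
tag signed 5b, MSB=0: value = 3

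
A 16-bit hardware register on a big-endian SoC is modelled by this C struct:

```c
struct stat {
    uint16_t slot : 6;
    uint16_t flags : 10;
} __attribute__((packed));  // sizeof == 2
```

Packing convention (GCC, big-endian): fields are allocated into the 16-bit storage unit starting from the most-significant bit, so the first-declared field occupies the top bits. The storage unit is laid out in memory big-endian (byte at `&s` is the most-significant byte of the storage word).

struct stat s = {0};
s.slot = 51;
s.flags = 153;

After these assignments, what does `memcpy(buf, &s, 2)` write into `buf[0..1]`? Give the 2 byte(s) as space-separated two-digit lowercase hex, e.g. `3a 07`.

cc 99

[10+:6] slot=51 & 0x3f = 0x33; word=0xcc00
[0+:10] flags=153 & 0x3ff = 0x99; word=0xcc99
word = 0xcc99 → big-endian bytes:
  [0]=0xcc  [1]=0x99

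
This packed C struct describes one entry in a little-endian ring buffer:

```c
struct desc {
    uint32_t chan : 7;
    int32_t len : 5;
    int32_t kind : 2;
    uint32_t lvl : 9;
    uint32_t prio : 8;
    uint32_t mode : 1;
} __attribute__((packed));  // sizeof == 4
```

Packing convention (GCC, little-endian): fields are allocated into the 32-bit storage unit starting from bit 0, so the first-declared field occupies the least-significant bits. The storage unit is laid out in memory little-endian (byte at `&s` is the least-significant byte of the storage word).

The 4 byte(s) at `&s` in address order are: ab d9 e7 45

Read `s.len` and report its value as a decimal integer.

-13

[0]=0xab [1]=0xd9 [2]=0xe7 [3]=0x45 (little-endian) → word 0x45e7d9ab
chan [0+:7] = (word>>0) & 0x7f = 43
len [7+:5] = (word>>7) & 0x1f = 19  ←
kind [12+:2] = (word>>12) & 0x3 = 1
lvl [14+:9] = (word>>14) & 0x1ff = 415
prio [23+:8] = (word>>23) & 0xff = 139
mode [31+:1] = (word>>31) & 0x1 = 0
len signed 5b, MSB=1: 19 - 32 = -13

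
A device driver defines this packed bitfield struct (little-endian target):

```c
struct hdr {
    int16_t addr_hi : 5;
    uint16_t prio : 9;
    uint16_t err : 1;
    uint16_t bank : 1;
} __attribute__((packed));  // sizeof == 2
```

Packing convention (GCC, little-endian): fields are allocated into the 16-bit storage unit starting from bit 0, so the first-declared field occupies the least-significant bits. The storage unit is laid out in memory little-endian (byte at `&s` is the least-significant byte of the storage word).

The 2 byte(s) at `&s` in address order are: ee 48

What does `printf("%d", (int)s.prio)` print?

[0]=0xee [1]=0x48 (little-endian) → word 0x48ee
addr_hi:5 @ bit 0 → (0x48ee>>0)&0x1f = 0xe
prio:9 @ bit 5 → (0x48ee>>5)&0x1ff = 0x47  ←
err:1 @ bit 14 → (0x48ee>>14)&0x1 = 0x1
bank:1 @ bit 15 → (0x48ee>>15)&0x1 = 0x0

71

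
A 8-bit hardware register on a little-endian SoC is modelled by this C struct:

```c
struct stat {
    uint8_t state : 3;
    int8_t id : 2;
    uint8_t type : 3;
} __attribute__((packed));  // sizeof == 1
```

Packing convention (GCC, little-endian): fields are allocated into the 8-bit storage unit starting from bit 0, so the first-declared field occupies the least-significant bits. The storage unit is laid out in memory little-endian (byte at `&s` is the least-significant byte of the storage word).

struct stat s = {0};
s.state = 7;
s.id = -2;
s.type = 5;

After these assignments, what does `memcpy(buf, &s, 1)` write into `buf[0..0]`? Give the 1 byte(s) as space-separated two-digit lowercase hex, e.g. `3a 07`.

state (3b) val=7 bits=0x7 at bit 0: 0x07
id (2b) val=-2 bits=0x2 at bit 3: 0x17
type (3b) val=5 bits=0x5 at bit 5: 0xb7
word = 0xb7 → little-endian bytes:
  [0]=0xb7

b7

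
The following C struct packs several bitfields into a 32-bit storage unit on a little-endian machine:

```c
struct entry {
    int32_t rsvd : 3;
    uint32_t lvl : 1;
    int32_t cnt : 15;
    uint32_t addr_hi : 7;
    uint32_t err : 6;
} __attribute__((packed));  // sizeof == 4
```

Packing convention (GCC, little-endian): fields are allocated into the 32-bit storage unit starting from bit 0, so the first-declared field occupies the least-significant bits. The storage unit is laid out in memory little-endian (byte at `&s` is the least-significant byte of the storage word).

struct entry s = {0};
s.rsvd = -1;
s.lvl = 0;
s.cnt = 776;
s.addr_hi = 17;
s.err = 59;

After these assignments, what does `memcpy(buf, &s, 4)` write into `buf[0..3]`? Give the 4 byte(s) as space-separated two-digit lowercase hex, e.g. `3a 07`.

rsvd (3b) val=-1 bits=0x7 at bit 0: 0x00000007
lvl (1b) val=0 bits=0x0 at bit 3: 0x00000007
cnt (15b) val=776 bits=0x308 at bit 4: 0x00003087
addr_hi (7b) val=17 bits=0x11 at bit 19: 0x00883087
err (6b) val=59 bits=0x3b at bit 26: 0xec883087
word = 0xec883087 → little-endian bytes:
  [0]=0x87  [1]=0x30  [2]=0x88  [3]=0xec

87 30 88 ec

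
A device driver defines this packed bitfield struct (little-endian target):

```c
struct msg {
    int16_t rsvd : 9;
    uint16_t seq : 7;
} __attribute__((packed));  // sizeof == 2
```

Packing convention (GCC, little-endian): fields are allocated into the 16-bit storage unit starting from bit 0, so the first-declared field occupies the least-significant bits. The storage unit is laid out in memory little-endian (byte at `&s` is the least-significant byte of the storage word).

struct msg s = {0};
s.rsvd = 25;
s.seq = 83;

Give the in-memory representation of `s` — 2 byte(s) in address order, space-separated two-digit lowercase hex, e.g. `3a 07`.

19 a6

rsvd (9b) val=25 bits=0x19 at bit 0: 0x0019
seq (7b) val=83 bits=0x53 at bit 9: 0xa619
word = 0xa619 → little-endian bytes:
  [0]=0x19  [1]=0xa6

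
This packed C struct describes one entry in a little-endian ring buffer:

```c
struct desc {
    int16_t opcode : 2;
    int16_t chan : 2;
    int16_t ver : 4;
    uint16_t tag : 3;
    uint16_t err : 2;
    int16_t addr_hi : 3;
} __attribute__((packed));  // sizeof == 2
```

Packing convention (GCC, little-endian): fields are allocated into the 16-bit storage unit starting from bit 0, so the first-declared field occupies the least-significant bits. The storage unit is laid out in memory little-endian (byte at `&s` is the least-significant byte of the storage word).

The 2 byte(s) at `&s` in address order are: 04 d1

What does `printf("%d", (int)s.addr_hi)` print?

[0]=0x04 [1]=0xd1 (little-endian) → word 0xd104
opcode [0+:2] = (word>>0) & 0x3 = 0
chan [2+:2] = (word>>2) & 0x3 = 1
ver [4+:4] = (word>>4) & 0xf = 0
tag [8+:3] = (word>>8) & 0x7 = 1
err [11+:2] = (word>>11) & 0x3 = 2
addr_hi [13+:3] = (word>>13) & 0x7 = 6  ←
addr_hi signed 3b, MSB=1: 6 - 8 = -2

-2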